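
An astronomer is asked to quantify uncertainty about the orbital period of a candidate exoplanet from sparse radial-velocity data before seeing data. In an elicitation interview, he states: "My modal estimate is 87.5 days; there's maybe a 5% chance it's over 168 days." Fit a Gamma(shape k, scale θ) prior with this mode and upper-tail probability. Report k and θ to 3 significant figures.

Gamma(k,θ) with k>1 has mode (k−1)θ, so θ = 87.5/(k−1).
Need P(X < 168) = 0.95 with θ tied to k this way. Start at k = 2, θ = 87.5: P(X<168) ≈ 0.572.
Too low — raise k to concentrate. Iterating converges to k ≈ 7.53.
Then θ = 87.5/(7.53−1) ≈ 13.4.

k ≈ 7.53, θ ≈ 13.4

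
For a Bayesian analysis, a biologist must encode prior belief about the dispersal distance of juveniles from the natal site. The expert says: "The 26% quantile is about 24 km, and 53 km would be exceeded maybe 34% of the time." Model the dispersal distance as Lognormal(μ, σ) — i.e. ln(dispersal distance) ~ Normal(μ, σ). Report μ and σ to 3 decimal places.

If T ~ Lognormal(μ,σ) then ln T ~ Normal(μ,σ), so the p-quantile of ln T is μ + z_p·σ.
ln(24) = 3.178 and ln(53) = 3.97; z_{0.26} = -0.6433, z_{0.66} = 0.4125.
σ = (3.97 − 3.178)/(0.4125 − (-0.6433)) = 0.750.
μ = 3.178 − (-0.6433)·0.750 = 3.661.

μ ≈ 3.661, σ ≈ 0.750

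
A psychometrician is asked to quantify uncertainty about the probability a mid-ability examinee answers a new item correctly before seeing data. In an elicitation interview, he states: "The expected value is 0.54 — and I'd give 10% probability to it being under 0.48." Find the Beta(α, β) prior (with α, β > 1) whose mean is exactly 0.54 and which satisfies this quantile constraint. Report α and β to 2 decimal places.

With mean 0.54 fixed, write α = 0.54s, β = 0.46s where s = α+β.
Need P(θ < 0.48) = 0.1 under Beta(0.54s, 0.46s). Normal approximation: (q−m)/√(m(1−m)/s) ≈ z_{0.1} = -1.28, so s ≈ 0.54·0.46·(-1.28)²/(0.48−0.54)² = 113.3.
At s = 113.3: P(θ<0.48) ≈ 0.100. Adjusting to match 0.1 gives s ≈ 113.57.
So α = 0.54·113.57 ≈ 61.33, β = 0.46·113.57 ≈ 52.24.

α ≈ 61.33, β ≈ 52.24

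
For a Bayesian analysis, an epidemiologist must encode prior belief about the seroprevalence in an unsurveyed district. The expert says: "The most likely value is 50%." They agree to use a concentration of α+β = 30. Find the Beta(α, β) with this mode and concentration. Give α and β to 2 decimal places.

α = 15.00, β = 15.00

For α,β > 1 the Beta mode is (α−1)/(α+β−2). With α+β = 30, the mode is (α−1)/28.
Set (α−1)/28 = 0.5 → α = 1 + 0.5·28 = 15.00.
β = 30 − α = 15.00.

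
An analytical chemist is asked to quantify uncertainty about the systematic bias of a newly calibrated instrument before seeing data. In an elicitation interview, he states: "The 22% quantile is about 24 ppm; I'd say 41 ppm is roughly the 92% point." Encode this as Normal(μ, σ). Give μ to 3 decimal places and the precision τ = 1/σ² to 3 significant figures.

μ = 30.029, τ = 0.0164

For Normal(μ,σ), the p-quantile is μ + z_p·σ. Here z_{0.22} = -0.7722, z_{0.92} = 1.405.
So 24 = μ − 0.7722σ and 41 = μ + 1.405σ.
Subtracting: σ = (41 − 24)/(1.405 − (-0.7722)) = 7.808.
Then μ = 24 − (-0.7722)·7.808 = 30.029.
Precision τ = 1/σ² = 1/7.808² = 0.0164.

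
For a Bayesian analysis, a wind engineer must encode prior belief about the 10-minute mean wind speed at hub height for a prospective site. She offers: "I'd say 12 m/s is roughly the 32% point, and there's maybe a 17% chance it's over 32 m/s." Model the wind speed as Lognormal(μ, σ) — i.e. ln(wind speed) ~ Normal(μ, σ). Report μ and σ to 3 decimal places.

If T ~ Lognormal(μ,σ) then ln T ~ Normal(μ,σ), so the p-quantile of ln T is μ + z_p·σ.
ln(12) = 2.485 and ln(32) = 3.466; z_{0.32} = -0.4677, z_{0.83} = 0.9542.
σ = (3.466 − 2.485)/(0.9542 − (-0.4677)) = 0.690.
μ = 2.485 − (-0.4677)·0.690 = 2.808.

μ ≈ 2.808, σ ≈ 0.690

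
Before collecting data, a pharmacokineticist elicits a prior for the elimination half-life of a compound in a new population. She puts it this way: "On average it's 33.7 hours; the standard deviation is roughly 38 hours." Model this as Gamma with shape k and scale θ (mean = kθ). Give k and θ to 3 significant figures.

For Gamma(k, scale θ): mean = kθ, variance = kθ², so CV = 1/√k.
CV = SD/mean = 38/33.7 = 1.128, hence k = 1/CV² = 0.786.
Then θ = mean/k = 33.7/0.786 = 42.8.

k ≈ 0.786, θ ≈ 42.8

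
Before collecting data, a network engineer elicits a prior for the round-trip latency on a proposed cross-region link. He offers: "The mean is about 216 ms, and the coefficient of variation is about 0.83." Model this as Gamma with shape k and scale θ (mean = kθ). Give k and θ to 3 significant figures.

For Gamma(k, scale θ): mean = kθ, variance = kθ², so CV = 1/√k.
CV = 0.83, hence k = 1/CV² = 1.45.
Then θ = mean/k = 216/1.45 = 149.

k ≈ 1.45, θ ≈ 149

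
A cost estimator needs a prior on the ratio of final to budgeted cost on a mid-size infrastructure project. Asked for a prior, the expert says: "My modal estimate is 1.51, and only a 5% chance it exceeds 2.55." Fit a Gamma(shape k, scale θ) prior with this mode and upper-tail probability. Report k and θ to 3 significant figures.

Gamma(k,θ) with k>1 has mode (k−1)θ, so θ = 1.51/(k−1).
Need P(X < 2.55) = 0.95 with θ tied to k this way. Start at k = 2, θ = 1.51: P(X<2.55) ≈ 0.503.
Too low — raise k to concentrate. Iterating converges to k ≈ 11.2.
Then θ = 1.51/(11.2−1) ≈ 0.148.

k ≈ 11.2, θ ≈ 0.148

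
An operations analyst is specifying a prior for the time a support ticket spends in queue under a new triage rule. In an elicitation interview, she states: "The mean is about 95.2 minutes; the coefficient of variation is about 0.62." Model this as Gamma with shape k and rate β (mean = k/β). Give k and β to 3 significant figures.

k ≈ 2.6, β ≈ 0.0273

For Gamma(k, rate β): mean = k/β, variance = k/β², so CV = 1/√k.
CV = 0.62, hence k = 1/CV² = 2.6.
Then β = k/mean = 2.6/95.2 = 0.0273.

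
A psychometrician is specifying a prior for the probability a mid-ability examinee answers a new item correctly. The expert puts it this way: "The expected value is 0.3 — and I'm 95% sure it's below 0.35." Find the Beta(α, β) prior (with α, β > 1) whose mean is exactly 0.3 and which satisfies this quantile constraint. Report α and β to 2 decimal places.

With mean 0.3 fixed, write α = 0.3s, β = 0.7s where s = α+β.
Need P(θ < 0.35) = 0.95 under Beta(0.3s, 0.7s). Normal approximation: (q−m)/√(m(1−m)/s) ≈ z_{0.95} = 1.64, so s ≈ 0.3·0.7·(1.64)²/(0.35−0.3)² = 227.3.
At s = 227.3: P(θ<0.35) ≈ 0.947. Adjusting to match 0.95 gives s ≈ 235.29.
So α = 0.3·235.29 ≈ 70.59, β = 0.7·235.29 ≈ 164.71.

α ≈ 70.59, β ≈ 164.71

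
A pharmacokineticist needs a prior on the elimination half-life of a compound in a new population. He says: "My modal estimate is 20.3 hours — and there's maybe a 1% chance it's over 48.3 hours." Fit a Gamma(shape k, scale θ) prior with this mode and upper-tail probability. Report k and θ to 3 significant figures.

k ≈ 7.31, θ ≈ 3.22

Gamma(k,θ) with k>1 has mode (k−1)θ, so θ = 20.3/(k−1).
Need P(X < 48.3) = 0.99 with θ tied to k this way. Start at k = 2, θ = 20.3: P(X<48.3) ≈ 0.687.
Too low — raise k to concentrate. Iterating converges to k ≈ 7.31.
Then θ = 20.3/(7.31−1) ≈ 3.22.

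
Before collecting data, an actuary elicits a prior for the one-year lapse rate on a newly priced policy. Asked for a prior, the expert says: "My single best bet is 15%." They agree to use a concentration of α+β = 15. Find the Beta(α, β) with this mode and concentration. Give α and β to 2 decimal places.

α = 2.95, β = 12.05

For α,β > 1 the Beta mode is (α−1)/(α+β−2). With α+β = 15, the mode is (α−1)/13.
Set (α−1)/13 = 0.15 → α = 1 + 0.15·13 = 2.95.
β = 15 − α = 12.05.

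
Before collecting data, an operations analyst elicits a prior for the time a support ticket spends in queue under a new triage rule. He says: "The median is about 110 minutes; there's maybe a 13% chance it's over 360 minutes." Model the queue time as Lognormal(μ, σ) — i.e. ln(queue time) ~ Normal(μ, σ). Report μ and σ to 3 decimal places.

If T ~ Lognormal(μ,σ) then ln T ~ Normal(μ,σ), so the p-quantile of ln T is μ + z_p·σ.
ln(110) = 4.7 and ln(360) = 5.886; z_{0.5} = 0, z_{0.87} = 1.126.
σ = (5.886 − 4.7)/(1.126 − (0)) = 1.053.
μ = 4.7 − (0)·1.053 = 4.700.

μ ≈ 4.700, σ ≈ 1.053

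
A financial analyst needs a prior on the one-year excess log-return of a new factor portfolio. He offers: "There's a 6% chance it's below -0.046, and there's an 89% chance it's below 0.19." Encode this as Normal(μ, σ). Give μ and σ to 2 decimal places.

For Normal(μ,σ), the p-quantile is μ + z_p·σ. Here z_{0.06} = -1.555, z_{0.89} = 1.227.
So -0.046 = μ − 1.555σ and 0.19 = μ + 1.227σ.
Subtracting: σ = (0.19 − -0.046)/(1.227 − (-1.555)) = 0.08.
Then μ = -0.046 − (-1.555)·0.08 = 0.09.

μ = 0.09, σ = 0.08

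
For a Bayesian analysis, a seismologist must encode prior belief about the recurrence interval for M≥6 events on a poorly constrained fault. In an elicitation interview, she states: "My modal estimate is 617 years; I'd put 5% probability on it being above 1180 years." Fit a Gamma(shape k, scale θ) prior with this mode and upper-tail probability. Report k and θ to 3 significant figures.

Gamma(k,θ) with k>1 has mode (k−1)θ, so θ = 617/(k−1).
Need P(X < 1180) = 0.95 with θ tied to k this way. Start at k = 2, θ = 617: P(X<1180) ≈ 0.570.
Too low — raise k to concentrate. Iterating converges to k ≈ 7.61.
Then θ = 617/(7.61−1) ≈ 93.3.

k ≈ 7.61, θ ≈ 93.3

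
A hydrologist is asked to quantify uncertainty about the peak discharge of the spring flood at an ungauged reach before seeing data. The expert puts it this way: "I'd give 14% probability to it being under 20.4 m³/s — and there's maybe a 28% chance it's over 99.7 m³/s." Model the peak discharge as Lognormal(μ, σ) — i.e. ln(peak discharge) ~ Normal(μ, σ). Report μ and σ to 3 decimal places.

μ ≈ 4.046, σ ≈ 0.954

If T ~ Lognormal(μ,σ) then ln T ~ Normal(μ,σ), so the p-quantile of ln T is μ + z_p·σ.
ln(20.4) = 3.016 and ln(99.7) = 4.602; z_{0.14} = -1.08, z_{0.72} = 0.5828.
σ = (4.602 − 3.016)/(0.5828 − (-1.08)) = 0.954.
μ = 3.016 − (-1.08)·0.954 = 4.046.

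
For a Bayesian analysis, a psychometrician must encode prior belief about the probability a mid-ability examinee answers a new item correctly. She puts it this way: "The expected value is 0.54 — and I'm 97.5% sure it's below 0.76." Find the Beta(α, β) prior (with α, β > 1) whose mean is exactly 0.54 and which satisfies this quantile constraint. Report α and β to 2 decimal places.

With mean 0.54 fixed, write α = 0.54s, β = 0.46s where s = α+β.
Need P(θ < 0.76) = 0.975 under Beta(0.54s, 0.46s). Normal approximation: (q−m)/√(m(1−m)/s) ≈ z_{0.975} = 1.96, so s ≈ 0.54·0.46·(1.96)²/(0.76−0.54)² = 19.7.
At s = 19.7: P(θ<0.76) ≈ 0.982. Adjusting to match 0.975 gives s ≈ 17.44.
So α = 0.54·17.44 ≈ 9.42, β = 0.46·17.44 ≈ 8.02.

α ≈ 9.42, β ≈ 8.02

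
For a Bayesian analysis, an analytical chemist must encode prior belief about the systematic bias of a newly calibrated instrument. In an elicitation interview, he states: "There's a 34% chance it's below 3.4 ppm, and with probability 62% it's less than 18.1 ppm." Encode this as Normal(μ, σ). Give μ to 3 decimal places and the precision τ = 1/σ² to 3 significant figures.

μ = 11.845, τ = 0.00239

The p-quantile of Normal(μ,σ) is μ + z_p·σ, with z_{0.34} = -0.4125 and z_{0.62} = 0.3055.
Eliminate σ: μ = (z₂·x₁ − z₁·x₂)/(z₂ − z₁) = (0.3055·3.4 − (-0.4125)·18.1)/0.7179 = 11.845.
Then σ = (x₂ − x₁)/(z₂ − z₁) = (18.1 − 3.4)/0.7179 = 20.475.
Precision τ = 1/σ² = 1/20.48² = 0.00239.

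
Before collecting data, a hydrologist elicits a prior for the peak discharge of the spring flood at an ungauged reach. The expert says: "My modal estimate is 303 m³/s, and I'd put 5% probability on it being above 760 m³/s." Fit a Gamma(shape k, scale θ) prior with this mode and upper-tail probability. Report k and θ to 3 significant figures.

Gamma(k,θ) with k>1 has mode (k−1)θ, so θ = 303/(k−1).
Need P(X < 760) = 0.95 with θ tied to k this way. Start at k = 2, θ = 303: P(X<760) ≈ 0.714.
Too low — raise k to concentrate. Iterating converges to k ≈ 4.21.
Then θ = 303/(4.21−1) ≈ 94.4.

k ≈ 4.21, θ ≈ 94.4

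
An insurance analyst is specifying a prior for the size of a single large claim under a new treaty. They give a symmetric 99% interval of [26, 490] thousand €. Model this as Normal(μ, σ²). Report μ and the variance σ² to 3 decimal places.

A symmetric 99% interval runs μ ± z·σ with z = 2.576.
Half-width = 232, so σ = 232/2.576 = 90.0681 and σ² = 8112.259.
μ is the interval midpoint, 258.000.

μ = 258.000, σ² = 8112.259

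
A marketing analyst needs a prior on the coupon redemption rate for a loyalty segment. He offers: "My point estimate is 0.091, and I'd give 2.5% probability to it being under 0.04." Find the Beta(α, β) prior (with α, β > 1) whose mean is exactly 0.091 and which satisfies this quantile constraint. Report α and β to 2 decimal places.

With mean 0.091 fixed, write α = 0.091s, β = 0.909s where s = α+β.
Need P(θ < 0.04) = 0.025 under Beta(0.091s, 0.909s). Normal approximation: (q−m)/√(m(1−m)/s) ≈ z_{0.025} = -1.96, so s ≈ 0.091·0.909·(-1.96)²/(0.04−0.091)² = 122.2.
At s = 122.2: P(θ<0.04) ≈ 0.009. Adjusting to match 0.025 gives s ≈ 85.39.
So α = 0.091·85.39 ≈ 7.77, β = 0.909·85.39 ≈ 77.62.

α ≈ 7.77, β ≈ 77.62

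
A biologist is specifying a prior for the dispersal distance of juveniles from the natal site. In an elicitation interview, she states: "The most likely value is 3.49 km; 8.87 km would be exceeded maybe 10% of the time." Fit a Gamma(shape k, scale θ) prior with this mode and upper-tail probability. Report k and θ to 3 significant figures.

k ≈ 3.21, θ ≈ 1.58

Gamma(k,θ) with k>1 has mode (k−1)θ, so θ = 3.49/(k−1).
Need P(X < 8.87) = 0.9 with θ tied to k this way. Start at k = 2, θ = 3.49: P(X<8.87) ≈ 0.721.
Too low — raise k to concentrate. Iterating converges to k ≈ 3.21.
Then θ = 3.49/(3.21−1) ≈ 1.58.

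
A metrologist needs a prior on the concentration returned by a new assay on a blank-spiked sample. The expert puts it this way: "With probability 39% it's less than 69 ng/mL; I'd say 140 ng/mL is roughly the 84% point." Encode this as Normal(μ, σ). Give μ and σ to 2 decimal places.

μ = 84.57, σ = 55.74

The p-quantile of Normal(μ,σ) is μ + z_p·σ, with z_{0.39} = -0.2793 and z_{0.84} = 0.9945.
Eliminate σ: μ = (z₂·x₁ − z₁·x₂)/(z₂ − z₁) = (0.9945·69 − (-0.2793)·140)/1.274 = 84.57.
Then σ = (x₂ − x₁)/(z₂ − z₁) = (140 − 69)/1.274 = 55.74.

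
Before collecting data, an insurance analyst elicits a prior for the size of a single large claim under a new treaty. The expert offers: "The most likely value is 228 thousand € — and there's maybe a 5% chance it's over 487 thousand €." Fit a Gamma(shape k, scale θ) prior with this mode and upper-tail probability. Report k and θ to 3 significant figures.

k ≈ 5.79, θ ≈ 47.6

Gamma(k,θ) with k>1 has mode (k−1)θ, so θ = 228/(k−1).
Need P(X < 487) = 0.95 with θ tied to k this way. Start at k = 2, θ = 228: P(X<487) ≈ 0.630.
Too low — raise k to concentrate. Iterating converges to k ≈ 5.79.
Then θ = 228/(5.79−1) ≈ 47.6.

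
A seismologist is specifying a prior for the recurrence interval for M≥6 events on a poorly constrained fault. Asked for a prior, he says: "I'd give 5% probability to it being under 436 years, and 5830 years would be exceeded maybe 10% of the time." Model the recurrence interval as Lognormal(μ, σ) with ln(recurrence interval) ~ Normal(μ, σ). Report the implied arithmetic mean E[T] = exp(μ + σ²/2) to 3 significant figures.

E[T] ≈ 2770 years

If T ~ Lognormal(μ,σ) then ln T ~ Normal(μ,σ), so the p-quantile of ln T is μ + z_p·σ.
ln(436) = 6.078 and ln(5830) = 8.671; z_{0.05} = -1.645, z_{0.9} = 1.282.
σ = (8.671 − 6.078)/(1.282 − (-1.645)) = 0.886.
μ = 6.078 − (-1.645)·0.886 = 7.535.
E[T] = exp(μ + σ²/2) = exp(7.535 + 0.3926) = 2770 years.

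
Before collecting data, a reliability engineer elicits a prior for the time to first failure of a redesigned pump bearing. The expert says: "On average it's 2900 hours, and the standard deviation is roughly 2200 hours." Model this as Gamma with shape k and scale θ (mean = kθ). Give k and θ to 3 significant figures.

For Gamma(k, scale θ): mean = kθ, variance = kθ², so CV = 1/√k.
CV = SD/mean = 2200/2900 = 0.7586, hence k = 1/CV² = 1.74.
Then θ = mean/k = 2900/1.74 = 1670.

k ≈ 1.74, θ ≈ 1670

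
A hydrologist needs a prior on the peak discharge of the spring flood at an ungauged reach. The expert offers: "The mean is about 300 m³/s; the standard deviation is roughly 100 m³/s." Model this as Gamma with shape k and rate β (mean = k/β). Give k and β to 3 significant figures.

k ≈ 9, β ≈ 0.03

For Gamma(k, rate β): mean = k/β, variance = k/β², so CV = 1/√k.
CV = SD/mean = 100/300 = 0.3333, hence k = 1/CV² = 9.
Then β = k/mean = 9/300 = 0.03.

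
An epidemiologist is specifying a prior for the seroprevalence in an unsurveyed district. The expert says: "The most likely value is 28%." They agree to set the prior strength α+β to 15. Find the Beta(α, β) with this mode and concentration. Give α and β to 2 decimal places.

α = 4.64, β = 10.36

For α,β > 1 the Beta mode is (α−1)/(α+β−2). With α+β = 15, the mode is (α−1)/13.
Set (α−1)/13 = 0.28 → α = 1 + 0.28·13 = 4.64.
β = 15 − α = 10.36.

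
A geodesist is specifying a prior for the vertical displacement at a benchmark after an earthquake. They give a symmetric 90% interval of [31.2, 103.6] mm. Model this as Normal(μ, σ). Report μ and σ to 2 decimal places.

μ = 67.40, σ = 22.01

A symmetric 90% interval runs μ ± z·σ with z = 1.645.
Half-width = 36.2, so σ = 36.2/1.645 = 22.01.
μ is the interval midpoint, 67.40.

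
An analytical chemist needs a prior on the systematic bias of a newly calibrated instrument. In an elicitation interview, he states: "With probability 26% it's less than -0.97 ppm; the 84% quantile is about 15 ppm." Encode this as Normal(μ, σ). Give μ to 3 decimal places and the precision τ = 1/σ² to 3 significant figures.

The p-quantile of Normal(μ,σ) is μ + z_p·σ, with z_{0.26} = -0.6433 and z_{0.84} = 0.9945.
Eliminate σ: μ = (z₂·x₁ − z₁·x₂)/(z₂ − z₁) = (0.9945·-0.97 − (-0.6433)·15)/1.638 = 5.303.
Then σ = (x₂ − x₁)/(z₂ − z₁) = (15 − -0.97)/1.638 = 9.751.
Precision τ = 1/σ² = 1/9.751² = 0.0105.

μ = 5.303, τ = 0.0105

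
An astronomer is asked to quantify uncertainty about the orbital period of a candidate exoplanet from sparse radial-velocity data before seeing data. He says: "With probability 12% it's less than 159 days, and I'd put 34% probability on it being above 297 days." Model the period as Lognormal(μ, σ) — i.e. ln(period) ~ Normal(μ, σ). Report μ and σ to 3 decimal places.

If T ~ Lognormal(μ,σ) then ln T ~ Normal(μ,σ), so the p-quantile of ln T is μ + z_p·σ.
ln(159) = 5.069 and ln(297) = 5.694; z_{0.12} = -1.175, z_{0.66} = 0.4125.
σ = (5.694 − 5.069)/(0.4125 − (-1.175)) = 0.394.
μ = 5.069 − (-1.175)·0.394 = 5.531.

μ ≈ 5.531, σ ≈ 0.394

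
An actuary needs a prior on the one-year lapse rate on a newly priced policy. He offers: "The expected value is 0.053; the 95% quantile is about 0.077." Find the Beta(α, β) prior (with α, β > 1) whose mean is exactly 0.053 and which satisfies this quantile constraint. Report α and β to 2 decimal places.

With mean 0.053 fixed, write α = 0.053s, β = 0.947s where s = α+β.
Need P(θ < 0.077) = 0.95 under Beta(0.053s, 0.947s). Normal approximation: (q−m)/√(m(1−m)/s) ≈ z_{0.95} = 1.64, so s ≈ 0.053·0.947·(1.64)²/(0.077−0.053)² = 235.8.
At s = 235.8: P(θ<0.077) ≈ 0.938. Adjusting to match 0.95 gives s ≈ 272.42.
So α = 0.053·272.42 ≈ 14.44, β = 0.947·272.42 ≈ 257.99.

α ≈ 14.44, β ≈ 257.99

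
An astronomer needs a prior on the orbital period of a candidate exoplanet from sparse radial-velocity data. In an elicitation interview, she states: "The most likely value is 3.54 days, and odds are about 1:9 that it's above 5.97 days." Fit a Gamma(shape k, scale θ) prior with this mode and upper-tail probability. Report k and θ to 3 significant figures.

k ≈ 7.92, θ ≈ 0.511

Gamma(k,θ) with k>1 has mode (k−1)θ, so θ = 3.54/(k−1).
Need P(X < 5.97) = 0.9 with θ tied to k this way. Start at k = 2, θ = 3.54: P(X<5.97) ≈ 0.503.
Too low — raise k to concentrate. Iterating converges to k ≈ 7.92.
Then θ = 3.54/(7.92−1) ≈ 0.511.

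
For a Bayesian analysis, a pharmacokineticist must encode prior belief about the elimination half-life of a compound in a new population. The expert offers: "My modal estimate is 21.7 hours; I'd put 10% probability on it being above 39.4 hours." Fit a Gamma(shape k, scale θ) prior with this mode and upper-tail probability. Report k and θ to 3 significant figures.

k ≈ 6.36, θ ≈ 4.05

Gamma(k,θ) with k>1 has mode (k−1)θ, so θ = 21.7/(k−1).
Need P(X < 39.4) = 0.9 with θ tied to k this way. Start at k = 2, θ = 21.7: P(X<39.4) ≈ 0.542.
Too low — raise k to concentrate. Iterating converges to k ≈ 6.36.
Then θ = 21.7/(6.36−1) ≈ 4.05.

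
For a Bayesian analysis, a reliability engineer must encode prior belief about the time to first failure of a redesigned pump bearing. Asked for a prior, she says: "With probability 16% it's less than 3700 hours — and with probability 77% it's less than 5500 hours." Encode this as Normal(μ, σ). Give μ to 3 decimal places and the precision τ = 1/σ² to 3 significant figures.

For Normal(μ,σ), the p-quantile is μ + z_p·σ. Here z_{0.16} = -0.9945, z_{0.77} = 0.7388.
So 3700 = μ − 0.9945σ and 5500 = μ + 0.7388σ.
Subtracting: σ = (5500 − 3700)/(0.7388 − (-0.9945)) = 1038.479.
Then μ = 3700 − (-0.9945)·1038.479 = 4732.723.
Precision τ = 1/σ² = 1/1038² = 9.27e-07.

μ = 4732.723, τ = 9.27e-07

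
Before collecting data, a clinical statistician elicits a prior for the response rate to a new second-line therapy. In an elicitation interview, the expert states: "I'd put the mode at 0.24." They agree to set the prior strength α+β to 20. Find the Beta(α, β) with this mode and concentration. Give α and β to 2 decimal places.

α = 5.32, β = 14.68

For α,β > 1 the Beta mode is (α−1)/(α+β−2). With α+β = 20, the mode is (α−1)/18.
Set (α−1)/18 = 0.24 → α = 1 + 0.24·18 = 5.32.
β = 20 − α = 14.68.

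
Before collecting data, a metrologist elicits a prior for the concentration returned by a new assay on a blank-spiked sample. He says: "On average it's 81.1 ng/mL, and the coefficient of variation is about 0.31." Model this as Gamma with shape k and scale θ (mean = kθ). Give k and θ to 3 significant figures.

For Gamma(k, scale θ): mean = kθ, variance = kθ², so CV = 1/√k.
CV = 0.31, hence k = 1/CV² = 10.4.
Then θ = mean/k = 81.1/10.4 = 7.79.

k ≈ 10.4, θ ≈ 7.79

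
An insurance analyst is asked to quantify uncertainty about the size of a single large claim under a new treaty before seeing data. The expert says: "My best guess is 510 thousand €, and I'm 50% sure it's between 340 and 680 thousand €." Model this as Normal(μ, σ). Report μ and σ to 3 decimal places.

A symmetric 50% interval runs μ ± z·σ with z = 0.6745.
Half-width = 170, so σ = 170/0.6745 = 252.042.
μ is the stated best guess, 510.000.

μ = 510.000, σ = 252.042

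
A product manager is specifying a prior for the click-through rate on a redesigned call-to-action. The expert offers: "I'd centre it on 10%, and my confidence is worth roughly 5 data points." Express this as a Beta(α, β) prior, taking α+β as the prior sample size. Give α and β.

Under the effective-sample-size interpretation, Beta(α, β) has prior mean α/(α+β) and prior sample size α+β.
So α+β = 5 and α/(α+β) = 0.1, giving α = 0.1·5 = 0.5 and β = 5 − 0.5 = 4.5.

α = 0.5, β = 4.5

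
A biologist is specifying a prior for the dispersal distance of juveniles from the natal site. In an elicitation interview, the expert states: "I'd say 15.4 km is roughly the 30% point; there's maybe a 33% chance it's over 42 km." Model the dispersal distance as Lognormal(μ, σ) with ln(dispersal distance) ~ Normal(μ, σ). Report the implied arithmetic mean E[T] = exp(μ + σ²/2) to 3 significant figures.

E[T] ≈ 45.7 km

If T ~ Lognormal(μ,σ) then ln T ~ Normal(μ,σ), so the p-quantile of ln T is μ + z_p·σ.
ln(15.4) = 2.734 and ln(42) = 3.738; z_{0.3} = -0.5244, z_{0.67} = 0.4399.
σ = (3.738 − 2.734)/(0.4399 − (-0.5244)) = 1.040.
μ = 2.734 − (-0.5244)·1.040 = 3.280.
E[T] = exp(μ + σ²/2) = exp(3.280 + 0.5412) = 45.7 km.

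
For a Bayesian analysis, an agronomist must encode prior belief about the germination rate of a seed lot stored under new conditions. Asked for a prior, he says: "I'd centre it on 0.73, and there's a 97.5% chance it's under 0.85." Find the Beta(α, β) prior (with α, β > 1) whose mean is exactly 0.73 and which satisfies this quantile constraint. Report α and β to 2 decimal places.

α ≈ 31.46, β ≈ 11.63

With mean 0.73 fixed, write α = 0.73s, β = 0.27s where s = α+β.
Need P(θ < 0.85) = 0.975 under Beta(0.73s, 0.27s). Normal approximation: (q−m)/√(m(1−m)/s) ≈ z_{0.975} = 1.96, so s ≈ 0.73·0.27·(1.96)²/(0.85−0.73)² = 52.6.
At s = 52.6: P(θ<0.85) ≈ 0.985. Adjusting to match 0.975 gives s ≈ 43.09.
So α = 0.73·43.09 ≈ 31.46, β = 0.27·43.09 ≈ 11.63.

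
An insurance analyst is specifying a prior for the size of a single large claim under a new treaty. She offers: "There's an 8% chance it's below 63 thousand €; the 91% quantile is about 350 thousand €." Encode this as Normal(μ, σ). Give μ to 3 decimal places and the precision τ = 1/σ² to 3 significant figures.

The p-quantile of Normal(μ,σ) is μ + z_p·σ, with z_{0.08} = -1.405 and z_{0.91} = 1.341.
Eliminate σ: μ = (z₂·x₁ − z₁·x₂)/(z₂ − z₁) = (1.341·63 − (-1.405)·350)/2.746 = 209.861.
Then σ = (x₂ − x₁)/(z₂ − z₁) = (350 − 63)/2.746 = 104.522.
Precision τ = 1/σ² = 1/104.5² = 9.15e-05.

μ = 209.861, τ = 9.15e-05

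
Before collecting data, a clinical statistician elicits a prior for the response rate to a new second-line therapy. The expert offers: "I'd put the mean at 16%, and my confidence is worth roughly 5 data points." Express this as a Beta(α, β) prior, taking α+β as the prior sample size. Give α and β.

Under the effective-sample-size interpretation, Beta(α, β) has prior mean α/(α+β) and prior sample size α+β.
So α+β = 5 and α/(α+β) = 0.16, giving α = 0.16·5 = 0.8 and β = 5 − 0.8 = 4.2.

α = 0.8, β = 4.2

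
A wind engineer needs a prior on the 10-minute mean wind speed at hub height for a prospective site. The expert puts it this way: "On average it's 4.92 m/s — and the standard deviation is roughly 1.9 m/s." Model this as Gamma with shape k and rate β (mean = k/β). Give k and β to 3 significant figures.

For Gamma(k, rate β): mean = k/β, variance = k/β², so CV = 1/√k.
CV = SD/mean = 1.9/4.92 = 0.3862, hence k = 1/CV² = 6.71.
Then β = k/mean = 6.71/4.92 = 1.36.

k ≈ 6.71, β ≈ 1.36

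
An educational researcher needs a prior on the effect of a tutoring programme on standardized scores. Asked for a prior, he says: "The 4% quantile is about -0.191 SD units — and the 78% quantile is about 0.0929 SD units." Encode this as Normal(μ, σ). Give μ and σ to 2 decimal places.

μ = 0.01, σ = 0.11

The p-quantile of Normal(μ,σ) is μ + z_p·σ, with z_{0.04} = -1.751 and z_{0.78} = 0.7722.
Eliminate σ: μ = (z₂·x₁ − z₁·x₂)/(z₂ − z₁) = (0.7722·-0.191 − (-1.751)·0.0929)/2.523 = 0.01.
Then σ = (x₂ − x₁)/(z₂ − z₁) = (0.0929 − -0.191)/2.523 = 0.11.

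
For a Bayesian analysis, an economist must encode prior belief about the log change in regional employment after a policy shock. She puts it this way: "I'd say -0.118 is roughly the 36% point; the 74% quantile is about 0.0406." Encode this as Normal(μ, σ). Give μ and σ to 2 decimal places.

μ = -0.06, σ = 0.16

For Normal(μ,σ), the p-quantile is μ + z_p·σ. Here z_{0.36} = -0.3585, z_{0.74} = 0.6433.
So -0.118 = μ − 0.3585σ and 0.0406 = μ + 0.6433σ.
Subtracting: σ = (0.0406 − -0.118)/(0.6433 − (-0.3585)) = 0.16.
Then μ = -0.118 − (-0.3585)·0.16 = -0.06.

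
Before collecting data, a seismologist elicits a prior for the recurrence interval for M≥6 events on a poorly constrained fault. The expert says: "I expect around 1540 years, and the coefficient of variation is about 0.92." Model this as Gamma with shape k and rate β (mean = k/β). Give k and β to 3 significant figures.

k ≈ 1.18, β ≈ 0.000767

For Gamma(k, rate β): mean = k/β, variance = k/β², so CV = 1/√k.
CV = 0.92, hence k = 1/CV² = 1.18.
Then β = k/mean = 1.18/1540 = 0.000767.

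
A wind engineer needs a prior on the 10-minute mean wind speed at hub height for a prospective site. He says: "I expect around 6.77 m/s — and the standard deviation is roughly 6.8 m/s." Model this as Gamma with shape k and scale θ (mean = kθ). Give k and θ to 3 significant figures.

For Gamma(k, scale θ): mean = kθ, variance = kθ², so CV = 1/√k.
CV = SD/mean = 6.8/6.77 = 1.004, hence k = 1/CV² = 0.991.
Then θ = mean/k = 6.77/0.991 = 6.83.

k ≈ 0.991, θ ≈ 6.83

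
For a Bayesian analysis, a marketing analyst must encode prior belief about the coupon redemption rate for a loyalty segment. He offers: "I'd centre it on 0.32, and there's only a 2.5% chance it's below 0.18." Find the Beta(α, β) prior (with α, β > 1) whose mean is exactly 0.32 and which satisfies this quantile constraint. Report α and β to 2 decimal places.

α ≈ 11.46, β ≈ 24.36

With mean 0.32 fixed, write α = 0.32s, β = 0.68s where s = α+β.
Need P(θ < 0.18) = 0.025 under Beta(0.32s, 0.68s). Normal approximation: (q−m)/√(m(1−m)/s) ≈ z_{0.025} = -1.96, so s ≈ 0.32·0.68·(-1.96)²/(0.18−0.32)² = 42.6.
At s = 42.6: P(θ<0.18) ≈ 0.016. Adjusting to match 0.025 gives s ≈ 35.83.
So α = 0.32·35.83 ≈ 11.46, β = 0.68·35.83 ≈ 24.36.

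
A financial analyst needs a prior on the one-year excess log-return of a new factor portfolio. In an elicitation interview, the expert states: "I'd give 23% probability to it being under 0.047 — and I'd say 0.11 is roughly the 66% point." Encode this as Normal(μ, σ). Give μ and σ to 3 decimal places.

μ = 0.087, σ = 0.055

The p-quantile of Normal(μ,σ) is μ + z_p·σ, with z_{0.23} = -0.7388 and z_{0.66} = 0.4125.
Eliminate σ: μ = (z₂·x₁ − z₁·x₂)/(z₂ − z₁) = (0.4125·0.047 − (-0.7388)·0.11)/1.151 = 0.087.
Then σ = (x₂ − x₁)/(z₂ − z₁) = (0.11 − 0.047)/1.151 = 0.055.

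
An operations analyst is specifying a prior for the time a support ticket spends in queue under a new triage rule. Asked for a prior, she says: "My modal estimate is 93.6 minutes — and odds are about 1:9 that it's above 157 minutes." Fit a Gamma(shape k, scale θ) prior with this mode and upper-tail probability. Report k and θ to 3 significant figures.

k ≈ 8.07, θ ≈ 13.2

Gamma(k,θ) with k>1 has mode (k−1)θ, so θ = 93.6/(k−1).
Need P(X < 157) = 0.9 with θ tied to k this way. Start at k = 2, θ = 93.6: P(X<157) ≈ 0.500.
Too low — raise k to concentrate. Iterating converges to k ≈ 8.07.
Then θ = 93.6/(8.07−1) ≈ 13.2.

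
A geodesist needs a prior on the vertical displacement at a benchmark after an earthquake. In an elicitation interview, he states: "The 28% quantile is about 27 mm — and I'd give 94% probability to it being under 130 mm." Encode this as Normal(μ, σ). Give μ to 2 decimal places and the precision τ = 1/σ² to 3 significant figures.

For Normal(μ,σ), the p-quantile is μ + z_p·σ. Here z_{0.28} = -0.5828, z_{0.94} = 1.555.
So 27 = μ − 0.5828σ and 130 = μ + 1.555σ.
Subtracting: σ = (130 − 27)/(1.555 − (-0.5828)) = 48.18.
Then μ = 27 − (-0.5828)·48.18 = 55.08.
Precision τ = 1/σ² = 1/48.18² = 0.000431.

μ = 55.08, τ = 0.000431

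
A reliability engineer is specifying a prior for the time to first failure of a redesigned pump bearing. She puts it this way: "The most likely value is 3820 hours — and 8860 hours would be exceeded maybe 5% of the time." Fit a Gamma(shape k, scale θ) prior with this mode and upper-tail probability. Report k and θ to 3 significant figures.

k ≈ 4.87, θ ≈ 988

Gamma(k,θ) with k>1 has mode (k−1)θ, so θ = 3820/(k−1).
Need P(X < 8860) = 0.95 with θ tied to k this way. Start at k = 2, θ = 3820: P(X<8860) ≈ 0.674.
Too low — raise k to concentrate. Iterating converges to k ≈ 4.87.
Then θ = 3820/(4.87−1) ≈ 988.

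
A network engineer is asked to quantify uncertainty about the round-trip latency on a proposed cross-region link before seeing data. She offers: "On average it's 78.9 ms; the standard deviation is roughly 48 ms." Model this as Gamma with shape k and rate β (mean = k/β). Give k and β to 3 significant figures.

For Gamma(k, rate β): mean = k/β, variance = k/β², so CV = 1/√k.
CV = SD/mean = 48/78.9 = 0.6084, hence k = 1/CV² = 2.7.
Then β = k/mean = 2.7/78.9 = 0.0342.

k ≈ 2.7, β ≈ 0.0342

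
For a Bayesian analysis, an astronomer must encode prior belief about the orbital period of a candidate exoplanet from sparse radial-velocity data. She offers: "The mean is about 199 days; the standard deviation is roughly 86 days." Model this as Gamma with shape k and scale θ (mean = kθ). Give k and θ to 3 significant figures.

k ≈ 5.35, θ ≈ 37.2

For Gamma(k, scale θ): mean = kθ, variance = kθ², so CV = 1/√k.
CV = SD/mean = 86/199 = 0.4322, hence k = 1/CV² = 5.35.
Then θ = mean/k = 199/5.35 = 37.2.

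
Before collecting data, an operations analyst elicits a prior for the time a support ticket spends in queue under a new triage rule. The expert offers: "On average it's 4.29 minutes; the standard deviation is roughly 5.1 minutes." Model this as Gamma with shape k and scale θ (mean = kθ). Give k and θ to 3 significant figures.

For Gamma(k, scale θ): mean = kθ, variance = kθ², so CV = 1/√k.
CV = SD/mean = 5.1/4.29 = 1.189, hence k = 1/CV² = 0.708.
Then θ = mean/k = 4.29/0.708 = 6.06.

k ≈ 0.708, θ ≈ 6.06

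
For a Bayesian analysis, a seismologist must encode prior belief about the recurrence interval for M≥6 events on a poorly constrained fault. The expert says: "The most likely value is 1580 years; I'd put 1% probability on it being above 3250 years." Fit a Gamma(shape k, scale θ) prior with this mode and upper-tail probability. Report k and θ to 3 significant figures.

k ≈ 10.4, θ ≈ 168

Gamma(k,θ) with k>1 has mode (k−1)θ, so θ = 1580/(k−1).
Need P(X < 3250) = 0.99 with θ tied to k this way. Start at k = 2, θ = 1580: P(X<3250) ≈ 0.609.
Too low — raise k to concentrate. Iterating converges to k ≈ 10.4.
Then θ = 1580/(10.4−1) ≈ 168.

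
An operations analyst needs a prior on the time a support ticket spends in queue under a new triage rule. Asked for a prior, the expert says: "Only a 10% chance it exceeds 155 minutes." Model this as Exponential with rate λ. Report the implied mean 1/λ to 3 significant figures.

mean ≈ 67.3 minutes

P(T > 155.0) = e^(−λ·155.0) = 0.1, so λ = −ln(0.1)/155.0 = 0.0149.
Mean = 1/λ = 67.3 minutes.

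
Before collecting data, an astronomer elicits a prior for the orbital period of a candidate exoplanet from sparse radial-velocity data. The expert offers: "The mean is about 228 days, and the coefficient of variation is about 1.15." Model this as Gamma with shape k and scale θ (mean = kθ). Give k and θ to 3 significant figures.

For Gamma(k, scale θ): mean = kθ, variance = kθ², so CV = 1/√k.
CV = 1.15, hence k = 1/CV² = 0.756.
Then θ = mean/k = 228/0.756 = 302.

k ≈ 0.756, θ ≈ 302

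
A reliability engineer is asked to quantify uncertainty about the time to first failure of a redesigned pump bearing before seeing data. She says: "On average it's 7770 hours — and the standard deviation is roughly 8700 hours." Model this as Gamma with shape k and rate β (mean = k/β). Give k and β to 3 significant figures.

For Gamma(k, rate β): mean = k/β, variance = k/β², so CV = 1/√k.
CV = SD/mean = 8700/7770 = 1.12, hence k = 1/CV² = 0.798.
Then β = k/mean = 0.798/7770 = 0.000103.

k ≈ 0.798, β ≈ 0.000103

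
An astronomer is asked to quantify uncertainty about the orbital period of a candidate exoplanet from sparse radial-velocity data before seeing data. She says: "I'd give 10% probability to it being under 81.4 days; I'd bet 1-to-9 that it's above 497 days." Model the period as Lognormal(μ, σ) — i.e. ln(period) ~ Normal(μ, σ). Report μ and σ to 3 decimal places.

μ ≈ 5.304, σ ≈ 0.706

If T ~ Lognormal(μ,σ) then ln T ~ Normal(μ,σ), so the p-quantile of ln T is μ + z_p·σ.
ln(81.4) = 4.399 and ln(497) = 6.209; z_{0.1} = -1.282, z_{0.9} = 1.282.
σ = (6.209 − 4.399)/(1.282 − (-1.282)) = 0.706.
μ = 4.399 − (-1.282)·0.706 = 5.304.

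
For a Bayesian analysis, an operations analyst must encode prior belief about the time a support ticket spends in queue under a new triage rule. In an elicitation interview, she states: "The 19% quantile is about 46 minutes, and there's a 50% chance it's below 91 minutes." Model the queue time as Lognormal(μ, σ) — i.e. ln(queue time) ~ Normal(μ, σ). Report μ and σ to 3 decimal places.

μ ≈ 4.511, σ ≈ 0.777

If T ~ Lognormal(μ,σ) then ln T ~ Normal(μ,σ), so the p-quantile of ln T is μ + z_p·σ.
ln(46) = 3.829 and ln(91) = 4.511; z_{0.19} = -0.8779, z_{0.5} = 0.
σ = (4.511 − 3.829)/(0 − (-0.8779)) = 0.777.
μ = 3.829 − (-0.8779)·0.777 = 4.511.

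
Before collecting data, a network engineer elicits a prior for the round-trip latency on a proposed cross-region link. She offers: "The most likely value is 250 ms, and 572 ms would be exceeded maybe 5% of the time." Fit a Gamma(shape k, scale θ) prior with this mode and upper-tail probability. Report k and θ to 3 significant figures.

k ≈ 5, θ ≈ 62.5

Gamma(k,θ) with k>1 has mode (k−1)θ, so θ = 250/(k−1).
Need P(X < 572) = 0.95 with θ tied to k this way. Start at k = 2, θ = 250: P(X<572) ≈ 0.666.
Too low — raise k to concentrate. Iterating converges to k ≈ 5.
Then θ = 250/(5−1) ≈ 62.5.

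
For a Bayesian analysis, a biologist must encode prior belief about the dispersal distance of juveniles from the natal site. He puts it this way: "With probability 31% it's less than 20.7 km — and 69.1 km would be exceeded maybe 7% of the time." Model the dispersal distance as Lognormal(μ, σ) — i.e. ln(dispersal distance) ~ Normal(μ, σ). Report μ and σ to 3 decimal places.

μ ≈ 3.333, σ ≈ 0.611

If T ~ Lognormal(μ,σ) then ln T ~ Normal(μ,σ), so the p-quantile of ln T is μ + z_p·σ.
ln(20.7) = 3.03 and ln(69.1) = 4.236; z_{0.31} = -0.4959, z_{0.93} = 1.476.
σ = (4.236 − 3.03)/(1.476 − (-0.4959)) = 0.611.
μ = 3.03 − (-0.4959)·0.611 = 3.333.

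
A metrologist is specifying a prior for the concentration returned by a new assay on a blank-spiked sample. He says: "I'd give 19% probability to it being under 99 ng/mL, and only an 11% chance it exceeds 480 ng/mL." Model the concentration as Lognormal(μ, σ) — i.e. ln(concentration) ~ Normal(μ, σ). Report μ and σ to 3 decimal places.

If T ~ Lognormal(μ,σ) then ln T ~ Normal(μ,σ), so the p-quantile of ln T is μ + z_p·σ.
ln(99) = 4.595 and ln(480) = 6.174; z_{0.19} = -0.8779, z_{0.89} = 1.227.
σ = (6.174 − 4.595)/(1.227 − (-0.8779)) = 0.750.
μ = 4.595 − (-0.8779)·0.750 = 5.254.

μ ≈ 5.254, σ ≈ 0.750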